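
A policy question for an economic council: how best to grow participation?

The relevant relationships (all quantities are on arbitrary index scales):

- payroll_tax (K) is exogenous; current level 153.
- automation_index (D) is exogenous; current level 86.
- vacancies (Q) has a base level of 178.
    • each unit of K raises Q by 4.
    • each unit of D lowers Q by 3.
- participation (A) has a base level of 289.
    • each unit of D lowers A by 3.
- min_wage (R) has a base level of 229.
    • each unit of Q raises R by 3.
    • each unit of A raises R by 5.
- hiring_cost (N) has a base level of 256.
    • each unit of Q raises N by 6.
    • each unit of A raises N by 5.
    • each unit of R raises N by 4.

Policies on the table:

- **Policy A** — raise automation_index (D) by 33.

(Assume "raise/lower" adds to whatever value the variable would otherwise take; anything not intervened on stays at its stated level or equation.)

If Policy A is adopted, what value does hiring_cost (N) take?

Policy A (D + 33):
  K = 153
  D = 86 + 33 = 119
  Q = 178 + 4·153 − 3·119 = 433
  A = 289 − 3·119 = -68
  R = 229 + 3·433 + 5·(-68) = 1188
  N = 256 + 6·433 + 5·(-68) + 4·1188 = 7266

7266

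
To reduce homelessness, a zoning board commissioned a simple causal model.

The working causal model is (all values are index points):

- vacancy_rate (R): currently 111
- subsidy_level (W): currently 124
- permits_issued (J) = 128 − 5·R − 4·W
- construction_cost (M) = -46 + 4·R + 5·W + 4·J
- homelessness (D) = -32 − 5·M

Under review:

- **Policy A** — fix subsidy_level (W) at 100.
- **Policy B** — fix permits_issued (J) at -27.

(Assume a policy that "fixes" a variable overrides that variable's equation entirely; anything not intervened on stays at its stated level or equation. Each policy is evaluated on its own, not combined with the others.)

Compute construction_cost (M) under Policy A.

-2410

Policy A (W := 100):
  R = 111
  W = 100
  J = 128 − 5·111 − 4·100 = -827
  M = -46 + 4·111 + 5·100 + 4·(-827) = -2410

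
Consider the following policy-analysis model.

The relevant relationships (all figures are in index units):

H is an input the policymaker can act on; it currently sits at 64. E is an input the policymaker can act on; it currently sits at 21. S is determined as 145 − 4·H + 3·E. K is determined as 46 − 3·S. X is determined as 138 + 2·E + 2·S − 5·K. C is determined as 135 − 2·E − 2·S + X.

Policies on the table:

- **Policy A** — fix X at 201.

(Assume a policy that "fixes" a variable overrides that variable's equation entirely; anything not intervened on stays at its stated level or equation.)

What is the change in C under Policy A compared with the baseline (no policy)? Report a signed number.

1067

Baseline:
  H = 64
  E = 21
  S = 145 − 4·64 + 3·21 = -48
  K = 46 − 3·(-48) = 190
  X = 138 + 2·21 + 2·(-48) − 5·190 = -866
  C = 135 − 2·21 − 2·(-48) + (-866) = -677
Policy A (X := 201):
  H = 64
  E = 21
  S = 145 − 4·64 + 3·21 = -48
  K = 46 − 3·(-48) = 190
  X = 201
  C = 135 − 2·21 − 2·(-48) + 201 = 390
Change in C: 390 − (-677) = 1067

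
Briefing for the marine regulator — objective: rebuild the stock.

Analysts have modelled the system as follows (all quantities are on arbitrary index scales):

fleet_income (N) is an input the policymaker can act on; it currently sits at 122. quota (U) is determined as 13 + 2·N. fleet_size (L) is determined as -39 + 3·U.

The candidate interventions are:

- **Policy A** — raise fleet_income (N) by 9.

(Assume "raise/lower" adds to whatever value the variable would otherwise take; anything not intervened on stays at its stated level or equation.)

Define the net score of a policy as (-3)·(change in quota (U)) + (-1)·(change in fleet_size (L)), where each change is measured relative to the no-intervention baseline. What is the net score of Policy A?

Baseline:
  N = 122
  U = 13 + 2·122 = 257
  L = -39 + 3·257 = 732
Policy A (N + 9):
  N = 122 + 9 = 131
  U = 13 + 2·131 = 275
  L = -39 + 3·275 = 786
ΔU = 275 − 257 = 18; ΔL = 786 − 732 = 54
Score = (-3)·18 + (-1)·54 = -108

-108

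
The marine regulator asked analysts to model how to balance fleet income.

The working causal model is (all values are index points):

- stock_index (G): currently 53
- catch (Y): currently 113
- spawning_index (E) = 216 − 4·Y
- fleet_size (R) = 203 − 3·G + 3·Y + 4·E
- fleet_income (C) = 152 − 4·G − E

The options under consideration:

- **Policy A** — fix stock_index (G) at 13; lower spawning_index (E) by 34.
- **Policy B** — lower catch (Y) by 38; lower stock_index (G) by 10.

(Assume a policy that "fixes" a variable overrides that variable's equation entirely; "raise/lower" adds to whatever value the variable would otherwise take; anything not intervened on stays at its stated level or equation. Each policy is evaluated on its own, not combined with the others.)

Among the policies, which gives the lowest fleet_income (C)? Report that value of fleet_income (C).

Policy A (G := 13, E − 34):
  G = 13
  Y = 113
  E = 216 − 4·113 (−34 from intervention) = -270
  C = 152 − 4·13 − (-270) = 370
Policy B (Y − 38, G − 10):
  G = 53 − 10 = 43
  Y = 113 − 38 = 75
  E = 216 − 4·75 = -84
  C = 152 − 4·43 − (-84) = 64
Comparing — Policy A: C=370, Policy B: C=64. Lowest is 64 (Policy B).

64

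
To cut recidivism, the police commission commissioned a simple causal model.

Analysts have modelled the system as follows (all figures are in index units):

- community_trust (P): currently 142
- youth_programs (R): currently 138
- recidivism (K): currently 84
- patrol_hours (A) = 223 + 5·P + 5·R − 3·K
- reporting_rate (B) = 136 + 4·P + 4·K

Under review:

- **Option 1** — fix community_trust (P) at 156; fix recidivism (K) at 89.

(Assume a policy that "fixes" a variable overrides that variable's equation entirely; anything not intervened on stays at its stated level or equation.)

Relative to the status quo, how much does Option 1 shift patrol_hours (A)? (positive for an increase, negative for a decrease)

Baseline:
  P = 142
  R = 138
  K = 84
  A = 223 + 5·142 + 5·138 − 3·84 = 1371
Option 1 (P := 156, K := 89):
  P = 156
  R = 138
  K = 89
  A = 223 + 5·156 + 5·138 − 3·89 = 1426
Change in A: 1426 − 1371 = 55

55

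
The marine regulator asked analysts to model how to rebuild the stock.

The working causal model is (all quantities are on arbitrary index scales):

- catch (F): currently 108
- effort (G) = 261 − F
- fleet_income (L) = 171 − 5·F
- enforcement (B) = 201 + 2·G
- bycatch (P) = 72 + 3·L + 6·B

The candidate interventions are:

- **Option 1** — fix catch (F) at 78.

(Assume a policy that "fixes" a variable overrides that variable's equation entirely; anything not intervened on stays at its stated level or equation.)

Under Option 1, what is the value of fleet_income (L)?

Option 1 (F := 78):
  F = 78
  L = 171 − 5·78 = -219

-219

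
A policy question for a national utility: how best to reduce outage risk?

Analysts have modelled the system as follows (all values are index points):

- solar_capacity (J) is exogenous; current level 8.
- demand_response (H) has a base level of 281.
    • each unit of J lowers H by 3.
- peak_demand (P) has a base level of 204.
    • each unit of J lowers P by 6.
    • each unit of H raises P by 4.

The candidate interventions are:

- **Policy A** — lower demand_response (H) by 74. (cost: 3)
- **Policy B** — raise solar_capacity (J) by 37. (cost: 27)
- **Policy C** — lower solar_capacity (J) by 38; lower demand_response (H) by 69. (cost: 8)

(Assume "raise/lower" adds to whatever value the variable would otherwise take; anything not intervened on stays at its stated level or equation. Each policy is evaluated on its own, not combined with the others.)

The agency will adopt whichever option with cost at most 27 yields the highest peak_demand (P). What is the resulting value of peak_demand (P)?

Policy A (H − 74):
  J = 8
  H = 281 − 3·8 (−74 from intervention) = 183
  P = 204 − 6·8 + 4·183 = 888
Policy B (J + 37):
  J = 8 + 37 = 45
  H = 281 − 3·45 = 146
  P = 204 − 6·45 + 4·146 = 518
Policy C (J − 38, H − 69):
  J = 8 − 38 = -30
  H = 281 − 3·(-30) (−69 from intervention) = 302
  P = 204 − 6·(-30) + 4·302 = 1592
Comparing — Policy A: P=888, Policy B: P=518, Policy C: P=1592. Highest is 1592 (Policy C).

1592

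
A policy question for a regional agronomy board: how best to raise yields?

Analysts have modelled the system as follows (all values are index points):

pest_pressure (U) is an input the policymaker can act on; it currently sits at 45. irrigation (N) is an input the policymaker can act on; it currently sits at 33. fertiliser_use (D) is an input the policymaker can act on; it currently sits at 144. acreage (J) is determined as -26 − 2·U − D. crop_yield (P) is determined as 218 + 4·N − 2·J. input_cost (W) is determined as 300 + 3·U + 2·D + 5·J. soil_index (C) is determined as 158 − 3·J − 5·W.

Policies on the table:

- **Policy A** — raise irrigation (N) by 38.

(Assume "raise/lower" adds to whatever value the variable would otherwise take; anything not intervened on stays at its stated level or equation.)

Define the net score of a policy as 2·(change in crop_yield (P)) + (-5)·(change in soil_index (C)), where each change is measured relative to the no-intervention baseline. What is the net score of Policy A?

304

Baseline:
  U = 45
  N = 33
  D = 144
  J = -26 − 2·45 − 144 = -260
  P = 218 + 4·33 − 2·(-260) = 870
  W = 300 + 3·45 + 2·144 + 5·(-260) = -577
  C = 158 − 3·(-260) − 5·(-577) = 3823
Policy A (N + 38):
  U = 45
  N = 33 + 38 = 71
  D = 144
  J = -26 − 2·45 − 144 = -260
  P = 218 + 4·71 − 2·(-260) = 1022
  W = 300 + 3·45 + 2·144 + 5·(-260) = -577
  C = 158 − 3·(-260) − 5·(-577) = 3823
ΔP = 1022 − 870 = 152; ΔC = 3823 − 3823 = 0
Score = 2·152 + (-5)·0 = 304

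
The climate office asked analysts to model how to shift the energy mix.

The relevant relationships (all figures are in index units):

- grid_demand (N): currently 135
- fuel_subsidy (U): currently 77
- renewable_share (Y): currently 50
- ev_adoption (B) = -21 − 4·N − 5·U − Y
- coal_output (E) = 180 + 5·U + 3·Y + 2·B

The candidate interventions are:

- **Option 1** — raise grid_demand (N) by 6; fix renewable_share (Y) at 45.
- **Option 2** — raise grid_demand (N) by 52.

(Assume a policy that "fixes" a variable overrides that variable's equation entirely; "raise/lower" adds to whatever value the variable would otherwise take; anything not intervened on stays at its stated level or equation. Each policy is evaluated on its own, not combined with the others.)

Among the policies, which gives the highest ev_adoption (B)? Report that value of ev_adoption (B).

Option 1 (N + 6, Y := 45):
  N = 135 + 6 = 141
  U = 77
  Y = 45
  B = -21 − 4·141 − 5·77 − 45 = -1015
Option 2 (N + 52):
  N = 135 + 52 = 187
  U = 77
  Y = 50
  B = -21 − 4·187 − 5·77 − 50 = -1204
Comparing — Option 1: B=-1015, Option 2: B=-1204. Highest is -1015 (Option 1).

-1015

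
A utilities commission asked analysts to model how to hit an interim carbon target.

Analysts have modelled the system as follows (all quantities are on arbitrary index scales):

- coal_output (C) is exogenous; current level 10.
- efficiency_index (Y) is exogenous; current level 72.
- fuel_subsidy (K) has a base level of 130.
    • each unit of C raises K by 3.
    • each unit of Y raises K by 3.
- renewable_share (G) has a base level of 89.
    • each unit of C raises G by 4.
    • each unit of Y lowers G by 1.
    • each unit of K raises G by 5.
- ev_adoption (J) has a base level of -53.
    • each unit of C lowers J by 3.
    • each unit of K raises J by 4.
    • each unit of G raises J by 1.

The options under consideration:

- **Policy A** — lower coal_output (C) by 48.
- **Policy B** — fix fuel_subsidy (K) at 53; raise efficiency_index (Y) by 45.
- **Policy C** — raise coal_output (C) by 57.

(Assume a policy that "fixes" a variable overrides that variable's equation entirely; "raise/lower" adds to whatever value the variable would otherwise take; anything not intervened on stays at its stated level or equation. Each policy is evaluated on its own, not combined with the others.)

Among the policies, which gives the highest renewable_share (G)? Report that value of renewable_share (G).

Policy A (C − 48):
  C = 10 − 48 = -38
  Y = 72
  K = 130 + 3·(-38) + 3·72 = 232
  G = 89 + 4·(-38) − 72 + 5·232 = 1025
Policy B (K := 53, Y + 45):
  C = 10
  Y = 72 + 45 = 117
  K = 53
  G = 89 + 4·10 − 117 + 5·53 = 277
Policy C (C + 57):
  C = 10 + 57 = 67
  Y = 72
  K = 130 + 3·67 + 3·72 = 547
  G = 89 + 4·67 − 72 + 5·547 = 3020
Comparing — Policy A: G=1025, Policy B: G=277, Policy C: G=3020. Highest is 3020 (Policy C).

3020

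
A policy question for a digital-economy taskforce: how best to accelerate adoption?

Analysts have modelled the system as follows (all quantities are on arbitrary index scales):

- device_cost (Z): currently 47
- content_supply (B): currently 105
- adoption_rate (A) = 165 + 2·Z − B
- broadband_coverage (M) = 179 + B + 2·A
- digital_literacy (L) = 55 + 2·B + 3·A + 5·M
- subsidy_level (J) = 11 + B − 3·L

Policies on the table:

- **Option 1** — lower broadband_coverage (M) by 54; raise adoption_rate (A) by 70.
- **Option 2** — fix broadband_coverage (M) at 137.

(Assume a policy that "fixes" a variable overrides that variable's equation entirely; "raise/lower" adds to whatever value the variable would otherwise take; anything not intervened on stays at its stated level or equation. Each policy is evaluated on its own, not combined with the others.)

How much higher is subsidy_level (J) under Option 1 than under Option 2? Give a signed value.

Option 1 (M − 54, A + 70):
  Z = 47
  B = 105
  A = 165 + 2·47 − 105 (+70 from intervention) = 224
  M = 179 + 105 + 2·224 (−54 from intervention) = 678
  L = 55 + 2·105 + 3·224 + 5·678 = 4327
  J = 11 + 105 − 3·4327 = -12865
Option 2 (M := 137):
  Z = 47
  B = 105
  A = 165 + 2·47 − 105 = 154
  M = 137
  L = 55 + 2·105 + 3·154 + 5·137 = 1412
  J = 11 + 105 − 3·1412 = -4120
J: -12865 − (-4120) = -8745

-8745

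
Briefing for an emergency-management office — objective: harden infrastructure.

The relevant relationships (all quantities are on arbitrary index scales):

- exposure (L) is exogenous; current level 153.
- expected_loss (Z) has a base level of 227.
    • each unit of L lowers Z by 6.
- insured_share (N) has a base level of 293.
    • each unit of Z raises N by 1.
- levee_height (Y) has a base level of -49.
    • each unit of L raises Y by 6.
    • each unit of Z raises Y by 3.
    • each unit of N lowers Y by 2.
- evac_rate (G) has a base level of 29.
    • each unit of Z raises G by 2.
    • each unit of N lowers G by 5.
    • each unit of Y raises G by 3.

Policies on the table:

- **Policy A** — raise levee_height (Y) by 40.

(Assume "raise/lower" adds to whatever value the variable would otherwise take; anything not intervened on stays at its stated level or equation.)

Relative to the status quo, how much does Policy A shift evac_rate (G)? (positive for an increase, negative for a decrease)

120

Baseline:
  L = 153
  Z = 227 − 6·153 = -691
  N = 293 + (-691) = -398
  Y = -49 + 6·153 + 3·(-691) − 2·(-398) = -408
  G = 29 + 2·(-691) − 5·(-398) + 3·(-408) = -587
Policy A (Y + 40):
  L = 153
  Z = 227 − 6·153 = -691
  N = 293 + (-691) = -398
  Y = -49 + 6·153 + 3·(-691) − 2·(-398) (+40 from intervention) = -368
  G = 29 + 2·(-691) − 5·(-398) + 3·(-368) = -467
Change in G: -467 − (-587) = 120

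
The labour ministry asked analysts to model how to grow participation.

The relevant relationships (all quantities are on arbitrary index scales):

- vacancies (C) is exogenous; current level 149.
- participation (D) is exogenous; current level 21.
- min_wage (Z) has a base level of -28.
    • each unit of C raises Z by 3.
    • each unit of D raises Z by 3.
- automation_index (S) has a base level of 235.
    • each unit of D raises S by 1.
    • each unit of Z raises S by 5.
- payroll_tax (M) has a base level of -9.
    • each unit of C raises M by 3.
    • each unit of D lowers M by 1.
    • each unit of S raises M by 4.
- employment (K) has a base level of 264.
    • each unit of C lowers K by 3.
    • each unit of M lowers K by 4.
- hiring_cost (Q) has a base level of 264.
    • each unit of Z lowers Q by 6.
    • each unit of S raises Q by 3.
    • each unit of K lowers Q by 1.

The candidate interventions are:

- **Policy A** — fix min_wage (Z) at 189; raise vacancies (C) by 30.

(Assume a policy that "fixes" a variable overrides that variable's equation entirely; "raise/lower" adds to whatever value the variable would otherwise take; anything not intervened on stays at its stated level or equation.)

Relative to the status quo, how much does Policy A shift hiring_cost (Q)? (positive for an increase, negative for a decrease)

Baseline:
  C = 149
  D = 21
  Z = -28 + 3·149 + 3·21 = 482
  S = 235 + 21 + 5·482 = 2666
  M = -9 + 3·149 − 21 + 4·2666 = 11081
  K = 264 − 3·149 − 4·11081 = -44507
  Q = 264 − 6·482 + 3·2666 − (-44507) = 49877
Policy A (Z := 189, C + 30):
  C = 149 + 30 = 179
  D = 21
  Z = 189
  S = 235 + 21 + 5·189 = 1201
  M = -9 + 3·179 − 21 + 4·1201 = 5311
  K = 264 − 3·179 − 4·5311 = -21517
  Q = 264 − 6·189 + 3·1201 − (-21517) = 24250
Change in Q: 24250 − 49877 = -25627

-25627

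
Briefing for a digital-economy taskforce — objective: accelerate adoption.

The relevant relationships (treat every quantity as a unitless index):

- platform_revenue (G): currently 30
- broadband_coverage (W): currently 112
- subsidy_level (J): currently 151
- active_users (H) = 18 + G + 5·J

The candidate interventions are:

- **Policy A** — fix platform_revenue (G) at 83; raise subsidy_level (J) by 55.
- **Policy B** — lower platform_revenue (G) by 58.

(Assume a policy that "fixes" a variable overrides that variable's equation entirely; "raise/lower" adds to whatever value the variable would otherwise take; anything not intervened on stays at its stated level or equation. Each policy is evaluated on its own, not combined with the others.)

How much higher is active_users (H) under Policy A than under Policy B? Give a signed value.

Policy A (G := 83, J + 55):
  G = 83
  J = 151 + 55 = 206
  H = 18 + 83 + 5·206 = 1131
Policy B (G − 58):
  G = 30 − 58 = -28
  J = 151
  H = 18 + (-28) + 5·151 = 745
H: 1131 − 745 = 386

386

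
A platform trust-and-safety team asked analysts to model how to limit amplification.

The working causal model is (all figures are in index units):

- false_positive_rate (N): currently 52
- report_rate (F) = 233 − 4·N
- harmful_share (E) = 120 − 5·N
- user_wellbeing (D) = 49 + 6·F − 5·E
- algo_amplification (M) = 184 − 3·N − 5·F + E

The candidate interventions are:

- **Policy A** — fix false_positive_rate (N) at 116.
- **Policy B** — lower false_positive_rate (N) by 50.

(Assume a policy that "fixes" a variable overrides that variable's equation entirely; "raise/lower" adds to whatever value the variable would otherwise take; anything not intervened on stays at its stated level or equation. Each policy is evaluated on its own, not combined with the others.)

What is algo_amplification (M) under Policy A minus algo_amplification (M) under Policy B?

Policy A (N := 116):
  N = 116
  F = 233 − 4·116 = -231
  E = 120 − 5·116 = -460
  M = 184 − 3·116 − 5·(-231) + (-460) = 531
Policy B (N − 50):
  N = 52 − 50 = 2
  F = 233 − 4·2 = 225
  E = 120 − 5·2 = 110
  M = 184 − 3·2 − 5·225 + 110 = -837
M: 531 − (-837) = 1368

1368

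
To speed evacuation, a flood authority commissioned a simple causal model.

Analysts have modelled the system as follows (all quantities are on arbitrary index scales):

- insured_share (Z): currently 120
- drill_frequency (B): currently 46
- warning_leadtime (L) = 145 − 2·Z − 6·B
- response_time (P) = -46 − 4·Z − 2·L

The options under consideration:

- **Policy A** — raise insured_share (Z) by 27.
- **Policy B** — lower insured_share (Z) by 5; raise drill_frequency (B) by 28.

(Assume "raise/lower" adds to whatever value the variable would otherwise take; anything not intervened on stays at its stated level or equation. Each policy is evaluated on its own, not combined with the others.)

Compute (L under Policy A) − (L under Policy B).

104

Policy A (Z + 27):
  Z = 120 + 27 = 147
  B = 46
  L = 145 − 2·147 − 6·46 = -425
Policy B (Z − 5, B + 28):
  Z = 120 − 5 = 115
  B = 46 + 28 = 74
  L = 145 − 2·115 − 6·74 = -529
L: -425 − (-529) = 104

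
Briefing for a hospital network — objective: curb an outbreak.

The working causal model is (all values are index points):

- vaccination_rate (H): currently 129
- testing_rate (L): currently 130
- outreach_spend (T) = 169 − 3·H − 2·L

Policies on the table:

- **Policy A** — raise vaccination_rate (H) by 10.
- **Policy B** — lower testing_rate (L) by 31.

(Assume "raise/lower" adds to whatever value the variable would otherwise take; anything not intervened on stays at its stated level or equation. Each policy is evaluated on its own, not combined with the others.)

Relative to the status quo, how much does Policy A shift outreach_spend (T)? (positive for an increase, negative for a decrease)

-30

Baseline:
  H = 129
  L = 130
  T = 169 − 3·129 − 2·130 = -478
Policy A (H + 10):
  H = 129 + 10 = 139
  L = 130
  T = 169 − 3·139 − 2·130 = -508
Change in T: -508 − (-478) = -30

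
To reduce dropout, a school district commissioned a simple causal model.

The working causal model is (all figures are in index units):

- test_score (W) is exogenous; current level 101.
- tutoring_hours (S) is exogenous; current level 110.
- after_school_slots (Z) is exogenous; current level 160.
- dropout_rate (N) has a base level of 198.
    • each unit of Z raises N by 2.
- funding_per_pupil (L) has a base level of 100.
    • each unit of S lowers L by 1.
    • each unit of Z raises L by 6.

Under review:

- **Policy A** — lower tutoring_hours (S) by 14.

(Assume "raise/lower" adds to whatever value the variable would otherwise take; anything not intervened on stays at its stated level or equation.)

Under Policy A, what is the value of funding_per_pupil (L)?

Policy A (S − 14):
  S = 110 − 14 = 96
  Z = 160
  L = 100 − 96 + 6·160 = 964

964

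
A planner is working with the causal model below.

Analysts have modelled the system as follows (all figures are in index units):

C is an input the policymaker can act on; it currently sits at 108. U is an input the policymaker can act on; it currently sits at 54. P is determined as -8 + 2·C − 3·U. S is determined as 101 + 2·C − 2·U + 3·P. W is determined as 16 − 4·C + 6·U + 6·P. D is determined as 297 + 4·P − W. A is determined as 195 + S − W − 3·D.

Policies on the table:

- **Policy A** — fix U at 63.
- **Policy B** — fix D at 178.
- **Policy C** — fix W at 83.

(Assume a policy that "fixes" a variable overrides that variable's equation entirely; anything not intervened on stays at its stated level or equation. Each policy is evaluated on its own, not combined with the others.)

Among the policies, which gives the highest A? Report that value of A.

-176

Policy A (U := 63):
  C = 108
  U = 63
  P = -8 + 2·108 − 3·63 = 19
  S = 101 + 2·108 − 2·63 + 3·19 = 248
  W = 16 − 4·108 + 6·63 + 6·19 = 76
  D = 297 + 4·19 − 76 = 297
  A = 195 + 248 − 76 − 3·297 = -524
Policy B (D := 178):
  C = 108
  U = 54
  P = -8 + 2·108 − 3·54 = 46
  S = 101 + 2·108 − 2·54 + 3·46 = 347
  W = 16 − 4·108 + 6·54 + 6·46 = 184
  D = 178
  A = 195 + 347 − 184 − 3·178 = -176
Policy C (W := 83):
  C = 108
  U = 54
  P = -8 + 2·108 − 3·54 = 46
  S = 101 + 2·108 − 2·54 + 3·46 = 347
  W = 83
  D = 297 + 4·46 − 83 = 398
  A = 195 + 347 − 83 − 3·398 = -735
Comparing — Policy A: A=-524, Policy B: A=-176, Policy C: A=-735. Highest is -176 (Policy B).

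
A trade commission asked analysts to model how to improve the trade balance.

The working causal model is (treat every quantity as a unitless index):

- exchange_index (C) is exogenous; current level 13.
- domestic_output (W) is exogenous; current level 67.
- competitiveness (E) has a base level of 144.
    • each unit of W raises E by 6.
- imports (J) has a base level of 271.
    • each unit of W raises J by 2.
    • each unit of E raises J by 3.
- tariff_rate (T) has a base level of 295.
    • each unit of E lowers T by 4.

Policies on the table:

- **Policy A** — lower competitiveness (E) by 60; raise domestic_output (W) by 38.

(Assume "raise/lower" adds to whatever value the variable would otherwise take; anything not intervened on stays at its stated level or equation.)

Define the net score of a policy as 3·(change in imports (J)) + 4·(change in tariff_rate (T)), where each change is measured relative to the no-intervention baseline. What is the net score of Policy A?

-948

Baseline:
  W = 67
  E = 144 + 6·67 = 546
  J = 271 + 2·67 + 3·546 = 2043
  T = 295 − 4·546 = -1889
Policy A (E − 60, W + 38):
  W = 67 + 38 = 105
  E = 144 + 6·105 (−60 from intervention) = 714
  J = 271 + 2·105 + 3·714 = 2623
  T = 295 − 4·714 = -2561
ΔJ = 2623 − 2043 = 580; ΔT = -2561 − (-1889) = -672
Score = 3·580 + 4·(-672) = -948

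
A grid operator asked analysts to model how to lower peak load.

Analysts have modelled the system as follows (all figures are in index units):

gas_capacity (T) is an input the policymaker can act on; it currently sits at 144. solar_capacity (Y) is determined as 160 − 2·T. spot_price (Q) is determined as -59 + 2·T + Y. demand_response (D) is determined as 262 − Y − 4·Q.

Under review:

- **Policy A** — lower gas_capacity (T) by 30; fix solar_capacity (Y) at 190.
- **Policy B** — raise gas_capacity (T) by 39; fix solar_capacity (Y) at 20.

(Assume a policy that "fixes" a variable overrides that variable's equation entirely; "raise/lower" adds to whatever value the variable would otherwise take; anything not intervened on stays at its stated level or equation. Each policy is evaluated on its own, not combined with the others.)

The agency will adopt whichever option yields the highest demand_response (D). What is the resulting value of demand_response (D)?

-1066

Policy A (T − 30, Y := 190):
  T = 144 − 30 = 114
  Y = 190
  Q = -59 + 2·114 + 190 = 359
  D = 262 − 190 − 4·359 = -1364
Policy B (T + 39, Y := 20):
  T = 144 + 39 = 183
  Y = 20
  Q = -59 + 2·183 + 20 = 327
  D = 262 − 20 − 4·327 = -1066
Comparing — Policy A: D=-1364, Policy B: D=-1066. Highest is -1066 (Policy B).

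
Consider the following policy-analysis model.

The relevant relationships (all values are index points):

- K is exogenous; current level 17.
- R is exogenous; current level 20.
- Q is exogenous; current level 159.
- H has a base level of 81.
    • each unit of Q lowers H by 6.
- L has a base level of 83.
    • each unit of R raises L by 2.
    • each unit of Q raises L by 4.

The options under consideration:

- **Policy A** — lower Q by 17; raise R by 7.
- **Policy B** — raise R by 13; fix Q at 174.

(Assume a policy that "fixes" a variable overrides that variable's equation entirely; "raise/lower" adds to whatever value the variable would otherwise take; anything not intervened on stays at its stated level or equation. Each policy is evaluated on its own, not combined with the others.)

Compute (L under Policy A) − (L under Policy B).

Policy A (Q − 17, R + 7):
  R = 20 + 7 = 27
  Q = 159 − 17 = 142
  L = 83 + 2·27 + 4·142 = 705
Policy B (R + 13, Q := 174):
  R = 20 + 13 = 33
  Q = 174
  L = 83 + 2·33 + 4·174 = 845
L: 705 − 845 = -140

-140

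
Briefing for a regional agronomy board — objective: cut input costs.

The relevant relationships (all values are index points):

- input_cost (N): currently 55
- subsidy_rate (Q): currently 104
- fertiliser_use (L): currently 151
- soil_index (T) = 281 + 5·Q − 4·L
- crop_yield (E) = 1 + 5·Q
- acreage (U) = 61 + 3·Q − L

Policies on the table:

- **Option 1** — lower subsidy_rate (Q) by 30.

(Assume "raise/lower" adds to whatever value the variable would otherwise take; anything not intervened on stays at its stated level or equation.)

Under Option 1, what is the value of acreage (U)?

Option 1 (Q − 30):
  Q = 104 − 30 = 74
  L = 151
  U = 61 + 3·74 − 151 = 132

132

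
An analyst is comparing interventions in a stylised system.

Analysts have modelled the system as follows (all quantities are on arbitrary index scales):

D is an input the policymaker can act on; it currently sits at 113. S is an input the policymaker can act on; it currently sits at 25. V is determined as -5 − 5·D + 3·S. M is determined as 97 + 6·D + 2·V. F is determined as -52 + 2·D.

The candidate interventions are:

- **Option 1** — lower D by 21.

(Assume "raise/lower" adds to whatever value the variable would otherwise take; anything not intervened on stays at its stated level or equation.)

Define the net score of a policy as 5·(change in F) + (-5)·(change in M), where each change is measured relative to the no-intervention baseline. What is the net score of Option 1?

-630

Baseline:
  D = 113
  S = 25
  V = -5 − 5·113 + 3·25 = -495
  M = 97 + 6·113 + 2·(-495) = -215
  F = -52 + 2·113 = 174
Option 1 (D − 21):
  D = 113 − 21 = 92
  S = 25
  V = -5 − 5·92 + 3·25 = -390
  M = 97 + 6·92 + 2·(-390) = -131
  F = -52 + 2·92 = 132
ΔF = 132 − 174 = -42; ΔM = -131 − (-215) = 84
Score = 5·(-42) + (-5)·84 = -630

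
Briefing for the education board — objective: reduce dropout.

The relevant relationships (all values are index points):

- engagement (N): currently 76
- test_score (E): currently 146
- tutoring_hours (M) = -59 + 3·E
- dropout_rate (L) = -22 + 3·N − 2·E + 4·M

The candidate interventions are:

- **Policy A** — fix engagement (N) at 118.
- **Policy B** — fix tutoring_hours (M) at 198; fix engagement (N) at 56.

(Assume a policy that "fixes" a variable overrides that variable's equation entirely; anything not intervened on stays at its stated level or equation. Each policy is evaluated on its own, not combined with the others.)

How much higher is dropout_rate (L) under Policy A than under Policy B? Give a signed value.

910

Policy A (N := 118):
  N = 118
  E = 146
  M = -59 + 3·146 = 379
  L = -22 + 3·118 − 2·146 + 4·379 = 1556
Policy B (M := 198, N := 56):
  N = 56
  E = 146
  M = 198
  L = -22 + 3·56 − 2·146 + 4·198 = 646
L: 1556 − 646 = 910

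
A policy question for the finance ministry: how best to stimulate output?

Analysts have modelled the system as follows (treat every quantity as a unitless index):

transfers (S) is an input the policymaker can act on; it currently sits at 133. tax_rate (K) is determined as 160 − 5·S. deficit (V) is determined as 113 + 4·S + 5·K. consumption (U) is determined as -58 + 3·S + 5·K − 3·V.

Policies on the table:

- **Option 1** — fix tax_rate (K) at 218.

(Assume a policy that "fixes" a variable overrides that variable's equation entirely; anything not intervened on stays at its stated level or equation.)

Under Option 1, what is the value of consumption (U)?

Option 1 (K := 218):
  S = 133
  K = 218
  V = 113 + 4·133 + 5·218 = 1735
  U = -58 + 3·133 + 5·218 − 3·1735 = -3774

-3774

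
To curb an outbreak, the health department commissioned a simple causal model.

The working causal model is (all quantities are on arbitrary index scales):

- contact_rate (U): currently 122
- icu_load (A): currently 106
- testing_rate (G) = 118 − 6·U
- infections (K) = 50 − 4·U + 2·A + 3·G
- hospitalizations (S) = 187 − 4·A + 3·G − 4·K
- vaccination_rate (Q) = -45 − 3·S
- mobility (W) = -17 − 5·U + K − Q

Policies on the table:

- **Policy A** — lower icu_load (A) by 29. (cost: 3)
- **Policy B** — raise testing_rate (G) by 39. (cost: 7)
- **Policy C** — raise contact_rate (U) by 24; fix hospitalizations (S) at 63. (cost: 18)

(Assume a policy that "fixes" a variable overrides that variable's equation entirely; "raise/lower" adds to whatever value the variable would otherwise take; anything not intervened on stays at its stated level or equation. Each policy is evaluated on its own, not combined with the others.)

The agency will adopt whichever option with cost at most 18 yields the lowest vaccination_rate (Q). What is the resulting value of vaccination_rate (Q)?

Policy A (A − 29):
  U = 122
  A = 106 − 29 = 77
  G = 118 − 6·122 = -614
  K = 50 − 4·122 + 2·77 + 3·(-614) = -2126
  S = 187 − 4·77 + 3·(-614) − 4·(-2126) = 6541
  Q = -45 − 3·6541 = -19668
Policy B (G + 39):
  U = 122
  A = 106
  G = 118 − 6·122 (+39 from intervention) = -575
  K = 50 − 4·122 + 2·106 + 3·(-575) = -1951
  S = 187 − 4·106 + 3·(-575) − 4·(-1951) = 5842
  Q = -45 − 3·5842 = -17571
Policy C (U + 24, S := 63):
  U = 122 + 24 = 146
  A = 106
  G = 118 − 6·146 = -758
  K = 50 − 4·146 + 2·106 + 3·(-758) = -2596
  S = 63
  Q = -45 − 3·63 = -234
Comparing — Policy A: Q=-19668, Policy B: Q=-17571, Policy C: Q=-234. Lowest is -19668 (Policy A).

-19668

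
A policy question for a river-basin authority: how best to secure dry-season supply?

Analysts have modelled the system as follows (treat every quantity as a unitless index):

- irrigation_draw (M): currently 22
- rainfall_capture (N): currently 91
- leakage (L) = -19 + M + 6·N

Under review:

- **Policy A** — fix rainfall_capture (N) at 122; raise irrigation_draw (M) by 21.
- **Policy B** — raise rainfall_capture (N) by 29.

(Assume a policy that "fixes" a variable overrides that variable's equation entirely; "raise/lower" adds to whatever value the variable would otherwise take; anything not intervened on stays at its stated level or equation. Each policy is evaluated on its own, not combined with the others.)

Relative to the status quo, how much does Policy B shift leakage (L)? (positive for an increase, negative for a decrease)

Baseline:
  M = 22
  N = 91
  L = -19 + 22 + 6·91 = 549
Policy B (N + 29):
  M = 22
  N = 91 + 29 = 120
  L = -19 + 22 + 6·120 = 723
Change in L: 723 − 549 = 174

174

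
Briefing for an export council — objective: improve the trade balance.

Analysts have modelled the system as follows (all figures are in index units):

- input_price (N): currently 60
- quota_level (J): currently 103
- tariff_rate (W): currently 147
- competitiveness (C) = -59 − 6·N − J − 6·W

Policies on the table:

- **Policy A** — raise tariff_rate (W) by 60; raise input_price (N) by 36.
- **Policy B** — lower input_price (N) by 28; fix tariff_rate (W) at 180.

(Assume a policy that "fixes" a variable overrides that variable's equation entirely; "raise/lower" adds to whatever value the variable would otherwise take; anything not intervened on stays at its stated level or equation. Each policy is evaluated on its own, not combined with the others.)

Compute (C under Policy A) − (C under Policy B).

-546

Policy A (W + 60, N + 36):
  N = 60 + 36 = 96
  J = 103
  W = 147 + 60 = 207
  C = -59 − 6·96 − 103 − 6·207 = -1980
Policy B (N − 28, W := 180):
  N = 60 − 28 = 32
  J = 103
  W = 180
  C = -59 − 6·32 − 103 − 6·180 = -1434
C: -1980 − (-1434) = -546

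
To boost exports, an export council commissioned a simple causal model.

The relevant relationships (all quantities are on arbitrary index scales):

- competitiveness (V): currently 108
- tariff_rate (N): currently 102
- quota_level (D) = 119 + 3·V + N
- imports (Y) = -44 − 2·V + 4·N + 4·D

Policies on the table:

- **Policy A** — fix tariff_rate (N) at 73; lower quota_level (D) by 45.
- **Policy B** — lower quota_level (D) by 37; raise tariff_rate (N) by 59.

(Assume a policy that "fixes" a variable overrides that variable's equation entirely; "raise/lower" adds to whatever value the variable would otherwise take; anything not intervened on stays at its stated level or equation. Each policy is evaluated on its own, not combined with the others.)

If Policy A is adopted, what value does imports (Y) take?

1916

Policy A (N := 73, D − 45):
  V = 108
  N = 73
  D = 119 + 3·108 + 73 (−45 from intervention) = 471
  Y = -44 − 2·108 + 4·73 + 4·471 = 1916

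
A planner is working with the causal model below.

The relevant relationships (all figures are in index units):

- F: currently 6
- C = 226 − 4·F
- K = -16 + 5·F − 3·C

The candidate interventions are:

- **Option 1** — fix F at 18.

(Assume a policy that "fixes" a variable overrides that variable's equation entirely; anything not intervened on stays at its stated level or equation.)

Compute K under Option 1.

-388

Option 1 (F := 18):
  F = 18
  C = 226 − 4·18 = 154
  K = -16 + 5·18 − 3·154 = -388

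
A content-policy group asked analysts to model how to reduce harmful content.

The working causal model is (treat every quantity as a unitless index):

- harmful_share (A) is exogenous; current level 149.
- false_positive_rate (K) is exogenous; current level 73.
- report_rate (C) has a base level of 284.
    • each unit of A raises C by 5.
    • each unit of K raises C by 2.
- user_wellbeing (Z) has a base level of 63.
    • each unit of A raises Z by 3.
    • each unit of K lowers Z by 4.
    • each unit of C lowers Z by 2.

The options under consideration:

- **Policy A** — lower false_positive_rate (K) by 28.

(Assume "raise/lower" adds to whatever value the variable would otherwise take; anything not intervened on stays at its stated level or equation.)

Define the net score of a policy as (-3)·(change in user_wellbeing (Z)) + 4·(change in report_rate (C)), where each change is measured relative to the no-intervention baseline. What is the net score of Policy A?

Baseline:
  A = 149
  K = 73
  C = 284 + 5·149 + 2·73 = 1175
  Z = 63 + 3·149 − 4·73 − 2·1175 = -2132
Policy A (K − 28):
  A = 149
  K = 73 − 28 = 45
  C = 284 + 5·149 + 2·45 = 1119
  Z = 63 + 3·149 − 4·45 − 2·1119 = -1908
ΔZ = -1908 − (-2132) = 224; ΔC = 1119 − 1175 = -56
Score = (-3)·224 + 4·(-56) = -896

-896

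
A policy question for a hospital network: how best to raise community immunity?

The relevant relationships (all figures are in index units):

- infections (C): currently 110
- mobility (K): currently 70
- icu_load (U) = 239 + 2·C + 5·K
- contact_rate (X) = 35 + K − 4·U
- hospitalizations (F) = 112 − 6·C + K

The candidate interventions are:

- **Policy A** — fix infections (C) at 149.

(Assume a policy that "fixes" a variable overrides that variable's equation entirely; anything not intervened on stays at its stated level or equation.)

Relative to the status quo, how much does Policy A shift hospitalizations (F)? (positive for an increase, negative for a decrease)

Baseline:
  C = 110
  K = 70
  F = 112 − 6·110 + 70 = -478
Policy A (C := 149):
  C = 149
  K = 70
  F = 112 − 6·149 + 70 = -712
Change in F: -712 − (-478) = -234

-234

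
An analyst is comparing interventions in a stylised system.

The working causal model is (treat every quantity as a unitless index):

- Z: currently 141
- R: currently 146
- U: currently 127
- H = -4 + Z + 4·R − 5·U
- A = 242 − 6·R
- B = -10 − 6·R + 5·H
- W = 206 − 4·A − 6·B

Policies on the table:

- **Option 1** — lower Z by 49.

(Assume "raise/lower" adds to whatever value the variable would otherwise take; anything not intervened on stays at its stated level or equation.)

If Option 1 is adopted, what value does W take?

6948

Option 1 (Z − 49):
  Z = 141 − 49 = 92
  R = 146
  U = 127
  H = -4 + 92 + 4·146 − 5·127 = 37
  A = 242 − 6·146 = -634
  B = -10 − 6·146 + 5·37 = -701
  W = 206 − 4·(-634) − 6·(-701) = 6948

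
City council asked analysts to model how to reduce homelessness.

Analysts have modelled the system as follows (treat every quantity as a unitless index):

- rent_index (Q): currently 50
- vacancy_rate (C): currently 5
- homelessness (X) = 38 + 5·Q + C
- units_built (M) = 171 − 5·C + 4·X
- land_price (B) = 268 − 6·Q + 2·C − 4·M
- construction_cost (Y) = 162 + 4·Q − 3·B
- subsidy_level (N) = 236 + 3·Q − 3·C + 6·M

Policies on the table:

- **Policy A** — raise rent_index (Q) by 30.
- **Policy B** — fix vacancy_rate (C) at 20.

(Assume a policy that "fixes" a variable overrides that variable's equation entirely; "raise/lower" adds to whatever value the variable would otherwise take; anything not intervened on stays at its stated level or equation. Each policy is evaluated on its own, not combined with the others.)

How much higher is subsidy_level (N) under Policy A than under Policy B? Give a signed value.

Policy A (Q + 30):
  Q = 50 + 30 = 80
  C = 5
  X = 38 + 5·80 + 5 = 443
  M = 171 − 5·5 + 4·443 = 1918
  N = 236 + 3·80 − 3·5 + 6·1918 = 11969
Policy B (C := 20):
  Q = 50
  C = 20
  X = 38 + 5·50 + 20 = 308
  M = 171 − 5·20 + 4·308 = 1303
  N = 236 + 3·50 − 3·20 + 6·1303 = 8144
N: 11969 − 8144 = 3825

3825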